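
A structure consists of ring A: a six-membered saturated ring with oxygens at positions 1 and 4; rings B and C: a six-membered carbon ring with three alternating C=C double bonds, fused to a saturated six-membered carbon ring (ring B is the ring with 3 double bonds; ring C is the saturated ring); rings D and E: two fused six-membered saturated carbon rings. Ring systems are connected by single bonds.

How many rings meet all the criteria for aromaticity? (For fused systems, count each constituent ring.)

Ring A has only sp³ atoms, so it is not fully conjugated — not aromatic (1,4-dioxane).
Ring B has a continuous p-orbital overlap around the ring; 3 ring double bonds give 6 π electrons. Since 6 = 4n+2 (n=1), ring B is aromatic (benzene ring).
Ring C has four sp³ carbons, so it is not fully conjugated — not aromatic (cyclohexane ring).
Ring D has only sp³ atoms, so it is not fully conjugated — not aromatic (cyclohexane ring).
Ring E has only sp³ atoms, so it is not fully conjugated — not aromatic (cyclohexane ring).
Aromatic: B. Total: 1.

1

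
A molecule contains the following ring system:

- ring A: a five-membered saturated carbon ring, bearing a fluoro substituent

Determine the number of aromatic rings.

0

Ring A has only sp³ atoms, so it is not fully conjugated — not aromatic (cyclopentane).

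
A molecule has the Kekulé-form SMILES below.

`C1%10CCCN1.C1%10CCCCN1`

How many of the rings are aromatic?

The SMILES encodes a five-membered saturated ring of four carbons and one N–H nitrogen; a six-membered saturated ring of five carbons and one N–H nitrogen.
The 5-membered ring with one N–H has only sp³ atoms, so it is not fully conjugated — not aromatic (pyrrolidine).
The 6-membered ring with one N–H has only sp³ atoms, so it is not fully conjugated — not aromatic (piperidine).
None of the rings are aromatic. Total: 0.

0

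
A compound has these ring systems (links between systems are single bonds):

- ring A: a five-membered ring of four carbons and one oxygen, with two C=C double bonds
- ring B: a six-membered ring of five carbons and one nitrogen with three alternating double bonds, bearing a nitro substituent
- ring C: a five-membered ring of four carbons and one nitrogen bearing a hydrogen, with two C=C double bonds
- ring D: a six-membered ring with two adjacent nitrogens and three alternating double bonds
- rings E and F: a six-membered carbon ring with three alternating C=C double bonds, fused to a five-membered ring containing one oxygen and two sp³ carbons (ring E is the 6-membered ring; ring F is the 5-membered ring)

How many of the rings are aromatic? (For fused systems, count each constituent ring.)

Ring A is planar and fully conjugated; 2 ring double bonds (4 π electrons) plus a heteroatom lone pair (2) give 6 π electrons. Since 6 = 4n+2 (n=1), ring A is aromatic (furan).
Ring B has a continuous p-orbital overlap around the ring; 3 ring double bonds give 6 π electrons. 6 = 4(1)+2, so ring B is aromatic (pyridine).
Ring C has a continuous p-orbital overlap around the ring; 2 ring double bonds (4 π electrons) plus a heteroatom lone pair (2) give 6 π electrons. That satisfies 4n+2 with n=1, so ring C is aromatic (pyrrole).
Ring D is planar and fully conjugated; 3 ring double bonds give 6 π electrons. That satisfies 4n+2 with n=1, so ring D is aromatic (pyridazine).
Ring E is fully conjugated (every ring atom contributes a p orbital); 3 ring double bonds give 6 π electrons. Since 6 = 4n+2 (n=1), ring E is aromatic (benzene ring).
Ring F has two sp³ carbons, so it is not fully conjugated — not aromatic (oxolane ring).
Aromatic: A, B, C, D, E. Total: 5.

5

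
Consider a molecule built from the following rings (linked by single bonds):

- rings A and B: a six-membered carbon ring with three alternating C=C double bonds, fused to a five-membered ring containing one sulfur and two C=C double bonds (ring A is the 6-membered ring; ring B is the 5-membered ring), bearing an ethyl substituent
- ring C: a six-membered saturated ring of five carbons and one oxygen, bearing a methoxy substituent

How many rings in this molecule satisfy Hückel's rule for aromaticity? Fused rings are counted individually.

2

Rings A and B form a fused bicyclic system (with one sulfur) with 9 sp² atoms and 10 π electrons from ring double bonds plus a heteroatom lone pair. 10 = 4(2)+2, so the system is aromatic and both rings count as aromatic (benzothiophene).
Ring C has only sp³ atoms, so it is not fully conjugated — not aromatic (tetrahydropyran).
Aromatic: A, B. Total: 2.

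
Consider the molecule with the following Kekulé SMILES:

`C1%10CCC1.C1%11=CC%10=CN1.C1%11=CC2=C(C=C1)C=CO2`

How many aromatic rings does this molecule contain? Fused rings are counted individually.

3

The SMILES encodes a four-membered saturated carbon ring; a five-membered ring of four carbons and one nitrogen bearing a hydrogen, with two C=C double bonds; a six-membered carbon ring with three alternating C=C double bonds, fused to a five-membered ring containing one oxygen and two C=C double bonds.
The 4-membered ring has only sp³ atoms, so it is not fully conjugated — not aromatic (cyclobutane).
The 5-membered ring with one N–H has a continuous p-orbital overlap around the ring; 2 ring double bonds (4 π electrons) plus a heteroatom lone pair (2) give 6 π electrons. 6 = 4(1)+2, so it is aromatic (pyrrole).
The fused 6/5-membered bicyclic (with one oxygen) is a single π system with 9 sp² atoms and 10 π electrons from ring double bonds plus a heteroatom lone pair. 10 = 4(2)+2, so the system is aromatic and both rings count as aromatic (benzofuran).
3 of the 4 rings are aromatic. Total: 3.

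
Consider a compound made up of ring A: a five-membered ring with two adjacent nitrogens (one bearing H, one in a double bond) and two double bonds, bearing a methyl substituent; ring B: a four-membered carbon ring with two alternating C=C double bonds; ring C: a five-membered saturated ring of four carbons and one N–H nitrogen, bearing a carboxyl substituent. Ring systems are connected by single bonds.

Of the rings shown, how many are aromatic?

1

Ring A is fully conjugated (every ring atom contributes a p orbital); 2 ring double bonds (4 π electrons) plus a heteroatom lone pair (2) give 6 π electrons. That satisfies 4n+2 with n=1, so ring A is aromatic (pyrazole).
Ring B has only sp² ring atoms; a planar conformation would have a fully conjugated π system of 4 electrons. But 4 = 4(1), which is 4n not 4n+2, so ring B is not aromatic (cyclobutadiene) — cyclobutadiene is antiaromatic and distorts to a rectangle.
Ring C has only sp³ atoms, so it is not fully conjugated — not aromatic (pyrrolidine).
Aromatic: A. Total: 1.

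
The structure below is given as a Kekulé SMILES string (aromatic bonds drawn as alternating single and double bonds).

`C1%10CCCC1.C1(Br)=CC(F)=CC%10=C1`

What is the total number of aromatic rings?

1

The SMILES encodes a five-membered saturated carbon ring; a six-membered carbon ring with three alternating C=C double bonds.
The 5-membered ring has only sp³ atoms, so it is not fully conjugated — not aromatic (cyclopentane).
The 6-membered ring has a continuous p-orbital overlap around the ring; 3 ring double bonds give 6 π electrons. That satisfies 4n+2 with n=1, so it is aromatic (benzene).
1 of the 2 rings is aromatic. Total: 1.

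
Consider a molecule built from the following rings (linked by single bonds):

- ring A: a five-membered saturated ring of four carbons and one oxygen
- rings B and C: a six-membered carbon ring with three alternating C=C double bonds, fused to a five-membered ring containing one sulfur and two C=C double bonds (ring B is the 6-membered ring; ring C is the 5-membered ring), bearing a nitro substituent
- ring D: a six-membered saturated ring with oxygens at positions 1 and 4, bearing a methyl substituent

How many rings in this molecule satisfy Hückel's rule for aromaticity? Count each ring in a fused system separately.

2

Ring A has only sp³ atoms, so it is not fully conjugated — not aromatic (tetrahydrofuran).
Rings B and C form a fused bicyclic system (with one sulfur) with 9 sp² atoms and 10 π electrons from ring double bonds plus a heteroatom lone pair. 10 = 4(2)+2, so the system is aromatic and both rings count as aromatic (benzothiophene).
Ring D has only sp³ atoms, so it is not fully conjugated — not aromatic (1,4-dioxane).
Aromatic: B, C. Total: 2.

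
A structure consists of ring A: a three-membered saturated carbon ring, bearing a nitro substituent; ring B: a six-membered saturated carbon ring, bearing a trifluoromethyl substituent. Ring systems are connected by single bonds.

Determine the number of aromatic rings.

Ring A has only sp³ atoms, so it is not fully conjugated — not aromatic (cyclopropane).
Ring B has only sp³ atoms, so it is not fully conjugated — not aromatic (cyclohexane).
No ring is aromatic. Total: 0.

0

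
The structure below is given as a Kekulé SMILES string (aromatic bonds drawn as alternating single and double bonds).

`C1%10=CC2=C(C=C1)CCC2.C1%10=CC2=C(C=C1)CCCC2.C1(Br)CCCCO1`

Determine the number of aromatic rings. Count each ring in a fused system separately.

The SMILES encodes a six-membered carbon ring with three alternating C=C double bonds, fused to a saturated five-membered carbon ring; a six-membered carbon ring with three alternating C=C double bonds, fused to a saturated six-membered carbon ring; a six-membered saturated ring of five carbons and one oxygen.
The 6-membered ring is fully conjugated (every ring atom contributes a p orbital); 3 ring double bonds give 6 π electrons. That satisfies 4n+2 with n=1, so it is aromatic (benzene ring).
The 5-membered ring has three sp³ carbons, so it is not fully conjugated — not aromatic (cyclopentane ring).
The second 6-membered ring is planar and fully conjugated; 3 ring double bonds give 6 π electrons. Since 6 = 4n+2 (n=1), it is aromatic (benzene ring).
The third 6-membered ring has four sp³ carbons, so it is not fully conjugated — not aromatic (cyclohexane ring).
The 6-membered ring with one oxygen has only sp³ atoms, so it is not fully conjugated — not aromatic (tetrahydropyran).
2 of the 5 rings are aromatic. Total: 2.

2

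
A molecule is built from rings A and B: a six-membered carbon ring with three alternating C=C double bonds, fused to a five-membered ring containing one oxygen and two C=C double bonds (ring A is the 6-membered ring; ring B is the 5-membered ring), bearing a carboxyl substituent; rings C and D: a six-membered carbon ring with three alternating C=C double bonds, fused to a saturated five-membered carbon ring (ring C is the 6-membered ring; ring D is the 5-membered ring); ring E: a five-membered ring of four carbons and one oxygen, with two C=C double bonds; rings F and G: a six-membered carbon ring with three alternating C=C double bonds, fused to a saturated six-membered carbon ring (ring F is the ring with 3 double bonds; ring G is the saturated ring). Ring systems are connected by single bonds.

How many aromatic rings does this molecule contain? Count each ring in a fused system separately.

5

Rings A and B form a fused bicyclic system (with one oxygen) with 9 sp² atoms and 10 π electrons from ring double bonds plus a heteroatom lone pair. 10 = 4(2)+2, so the system is aromatic and both rings count as aromatic (benzofuran).
Ring C is fully conjugated (every ring atom contributes a p orbital); 3 ring double bonds give 6 π electrons. That satisfies 4n+2 with n=1, so ring C is aromatic (benzene ring).
Ring D has three sp³ carbons, so it is not fully conjugated — not aromatic (cyclopentane ring).
Ring E has a continuous p-orbital overlap around the ring; 2 ring double bonds (4 π electrons) plus a heteroatom lone pair (2) give 6 π electrons. 6 = 4(1)+2, so ring E is aromatic (furan).
Ring F is planar and fully conjugated; 3 ring double bonds give 6 π electrons. That satisfies 4n+2 with n=1, so ring F is aromatic (benzene ring).
Ring G has four sp³ carbons, so it is not fully conjugated — not aromatic (cyclohexane ring).
Aromatic: A, B, C, E, F. Total: 5.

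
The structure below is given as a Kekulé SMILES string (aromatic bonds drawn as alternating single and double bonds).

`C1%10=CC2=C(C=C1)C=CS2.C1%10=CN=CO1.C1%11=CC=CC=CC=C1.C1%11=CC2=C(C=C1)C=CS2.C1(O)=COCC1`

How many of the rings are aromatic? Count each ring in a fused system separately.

5

The SMILES encodes a six-membered carbon ring with three alternating C=C double bonds, fused to a five-membered ring containing one sulfur and two C=C double bonds; a five-membered ring with an oxygen at position 1 and a nitrogen at position 3 (in a C=N bond), with two double bonds; an eight-membered carbon ring with four alternating C=C double bonds; a six-membered carbon ring with three alternating C=C double bonds, fused to a five-membered ring containing one sulfur and two C=C double bonds; a five-membered ring of four carbons and one oxygen, with one C=C double bond and two sp³ carbons.
The fused 6/5-membered bicyclic (with one sulfur) is a single π system with 9 sp² atoms and 10 π electrons from ring double bonds plus a heteroatom lone pair. 10 = 4(2)+2, so the system is aromatic and both rings count as aromatic (benzothiophene).
The 5-membered ring with one oxygen and one =N– is planar and fully conjugated; 2 ring double bonds (4 π electrons) plus a heteroatom lone pair (2) give 6 π electrons. That satisfies 4n+2 with n=1, so it is aromatic (oxazole).
The 8-membered ring has only sp² ring atoms; a planar conformation would have a fully conjugated π system of 8 electrons. But 8 = 4(2), which is 4n not 4n+2, so it is not aromatic (cyclooctatetraene) — cyclooctatetraene distorts into a non-planar tub to avoid antiaromaticity.
The fused 6/5-membered bicyclic (with one sulfur) is a single π system with 9 sp² atoms and 10 π electrons from ring double bonds plus a heteroatom lone pair. 10 = 4(2)+2, so the system is aromatic and both rings count as aromatic (benzothiophene).
The 5-membered ring with one oxygen has two sp³ carbons, so it is not fully conjugated — not aromatic (2,3-dihydrofuran).
5 of the 7 rings are aromatic. Total: 5.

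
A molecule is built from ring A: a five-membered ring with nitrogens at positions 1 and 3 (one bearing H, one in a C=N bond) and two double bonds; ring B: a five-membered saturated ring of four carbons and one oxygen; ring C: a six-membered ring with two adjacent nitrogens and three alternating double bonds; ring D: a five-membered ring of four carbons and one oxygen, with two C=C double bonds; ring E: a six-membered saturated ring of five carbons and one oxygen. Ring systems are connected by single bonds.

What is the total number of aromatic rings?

3

Ring A is planar and fully conjugated; 2 ring double bonds (4 π electrons) plus a heteroatom lone pair (2) give 6 π electrons. Since 6 = 4n+2 (n=1), ring A is aromatic (imidazole).
Ring B has only sp³ atoms, so it is not fully conjugated — not aromatic (tetrahydrofuran).
Ring C is planar and fully conjugated; 3 ring double bonds give 6 π electrons. That satisfies 4n+2 with n=1, so ring C is aromatic (pyridazine).
Ring D is planar and fully conjugated; 2 ring double bonds (4 π electrons) plus a heteroatom lone pair (2) give 6 π electrons. 6 = 4(1)+2, so ring D is aromatic (furan).
Ring E has only sp³ atoms, so it is not fully conjugated — not aromatic (tetrahydropyran).
Aromatic: A, C, D. Total: 3.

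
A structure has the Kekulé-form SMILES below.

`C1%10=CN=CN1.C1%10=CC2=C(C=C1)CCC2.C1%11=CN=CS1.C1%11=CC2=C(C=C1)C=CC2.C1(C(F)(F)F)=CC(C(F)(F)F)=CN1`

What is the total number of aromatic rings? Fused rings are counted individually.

The SMILES encodes a five-membered ring with nitrogens at positions 1 and 3 (one bearing H, one in a C=N bond) and two double bonds; a six-membered carbon ring with three alternating C=C double bonds, fused to a saturated five-membered carbon ring; a five-membered ring with a sulfur at position 1 and a nitrogen at position 3 (in a C=N bond), with two double bonds; a six-membered carbon ring with three alternating C=C double bonds, fused to a five-membered carbon ring containing one C=C double bond and one sp³ carbon; a five-membered ring of four carbons and one nitrogen bearing a hydrogen, with two C=C double bonds.
The 5-membered ring with two nitrogens (one N–H, one =N–) is fully conjugated (every ring atom contributes a p orbital); 2 ring double bonds (4 π electrons) plus a heteroatom lone pair (2) give 6 π electrons. 6 = 4(1)+2, so it is aromatic (imidazole).
The 6-membered ring has a continuous p-orbital overlap around the ring; 3 ring double bonds give 6 π electrons. Since 6 = 4n+2 (n=1), it is aromatic (benzene ring).
The 5-membered ring has three sp³ carbons, so it is not fully conjugated — not aromatic (cyclopentane ring).
The 5-membered ring with one sulfur and one =N– is planar and fully conjugated; 2 ring double bonds (4 π electrons) plus a heteroatom lone pair (2) give 6 π electrons. That satisfies 4n+2 with n=1, so it is aromatic (thiazole).
The second 6-membered ring has a continuous p-orbital overlap around the ring; 3 ring double bonds give 6 π electrons. That satisfies 4n+2 with n=1, so it is aromatic (benzene ring).
The second 5-membered ring has one sp³ carbon, so it is not fully conjugated — not aromatic (cyclopentene ring).
The 5-membered ring with one N–H is fully conjugated (every ring atom contributes a p orbital); 2 ring double bonds (4 π electrons) plus a heteroatom lone pair (2) give 6 π electrons. Since 6 = 4n+2 (n=1), it is aromatic (pyrrole).
5 of the 7 rings are aromatic. Total: 5.

5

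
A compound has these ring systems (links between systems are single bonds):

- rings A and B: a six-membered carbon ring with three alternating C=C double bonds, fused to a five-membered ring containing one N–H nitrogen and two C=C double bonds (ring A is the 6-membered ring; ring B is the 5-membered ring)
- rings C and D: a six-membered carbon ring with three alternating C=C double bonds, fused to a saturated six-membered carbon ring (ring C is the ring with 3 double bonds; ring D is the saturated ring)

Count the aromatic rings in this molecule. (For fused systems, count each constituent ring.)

Rings A and B form a fused bicyclic system (with one N–H) with 9 sp² atoms and 10 π electrons from ring double bonds plus a heteroatom lone pair. 10 = 4(2)+2, so the system is aromatic and both rings count as aromatic (indole).
Ring C is planar and fully conjugated; 3 ring double bonds give 6 π electrons. That satisfies 4n+2 with n=1, so ring C is aromatic (benzene ring).
Ring D has four sp³ carbons, so it is not fully conjugated — not aromatic (cyclohexane ring).
Aromatic: A, B, C. Total: 3.

3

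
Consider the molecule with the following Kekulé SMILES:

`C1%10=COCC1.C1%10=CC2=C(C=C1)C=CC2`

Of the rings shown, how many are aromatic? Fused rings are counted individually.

The SMILES encodes a five-membered ring of four carbons and one oxygen, with one C=C double bond and two sp³ carbons; a six-membered carbon ring with three alternating C=C double bonds, fused to a five-membered carbon ring containing one C=C double bond and one sp³ carbon.
The 5-membered ring with one oxygen has two sp³ carbons, so it is not fully conjugated — not aromatic (2,3-dihydrofuran).
The 6-membered ring is planar and fully conjugated; 3 ring double bonds give 6 π electrons. 6 = 4(1)+2, so it is aromatic (benzene ring).
The 5-membered ring has one sp³ carbon, so it is not fully conjugated — not aromatic (cyclopentene ring).
1 of the 3 rings is aromatic. Total: 1.

1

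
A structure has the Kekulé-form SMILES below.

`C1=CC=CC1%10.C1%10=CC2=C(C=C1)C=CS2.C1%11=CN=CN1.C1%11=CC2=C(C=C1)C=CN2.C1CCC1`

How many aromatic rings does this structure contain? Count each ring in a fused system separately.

5

The SMILES encodes a five-membered carbon ring with two conjugated C=C double bonds and one sp³ carbon; a six-membered carbon ring with three alternating C=C double bonds, fused to a five-membered ring containing one sulfur and two C=C double bonds; a five-membered ring with nitrogens at positions 1 and 3 (one bearing H, one in a C=N bond) and two double bonds; a six-membered carbon ring with three alternating C=C double bonds, fused to a five-membered ring containing one N–H nitrogen and two C=C double bonds; a four-membered saturated carbon ring.
The 5-membered ring has one sp³ carbon, so it is not fully conjugated — not aromatic (cyclopentadiene).
The fused 6/5-membered bicyclic (with one sulfur) is a single π system with 9 sp² atoms and 10 π electrons from ring double bonds plus a heteroatom lone pair. 10 = 4(2)+2, so the system is aromatic and both rings count as aromatic (benzothiophene).
The 5-membered ring with two nitrogens (one N–H, one =N–) is planar and fully conjugated; 2 ring double bonds (4 π electrons) plus a heteroatom lone pair (2) give 6 π electrons. That satisfies 4n+2 with n=1, so it is aromatic (imidazole).
The fused 6/5-membered bicyclic (with one N–H) is a single π system with 9 sp² atoms and 10 π electrons from ring double bonds plus a heteroatom lone pair. 10 = 4(2)+2, so the system is aromatic and both rings count as aromatic (indole).
The 4-membered ring has only sp³ atoms, so it is not fully conjugated — not aromatic (cyclobutane).
5 of the 7 rings are aromatic. Total: 5.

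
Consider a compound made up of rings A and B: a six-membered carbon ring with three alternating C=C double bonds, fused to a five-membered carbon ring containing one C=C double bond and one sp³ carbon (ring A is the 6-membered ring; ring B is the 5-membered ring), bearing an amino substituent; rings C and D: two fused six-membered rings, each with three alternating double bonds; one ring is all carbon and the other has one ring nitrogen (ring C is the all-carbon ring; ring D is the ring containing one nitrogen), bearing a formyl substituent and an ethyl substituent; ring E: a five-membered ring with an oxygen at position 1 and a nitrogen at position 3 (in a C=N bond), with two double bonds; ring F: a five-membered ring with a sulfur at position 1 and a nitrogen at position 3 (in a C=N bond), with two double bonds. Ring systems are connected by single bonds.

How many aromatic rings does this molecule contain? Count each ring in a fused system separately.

Ring A has a continuous p-orbital overlap around the ring; 3 ring double bonds give 6 π electrons. 6 = 4(1)+2, so ring A is aromatic (benzene ring).
Ring B has one sp³ carbon, so it is not fully conjugated — not aromatic (cyclopentene ring).
Rings C and D form a fused bicyclic system (with one nitrogen) with 10 sp² atoms and 10 π electrons from ring double bonds. 10 = 4(2)+2, so the system is aromatic and both rings count as aromatic (quinoline).
Ring E has a continuous p-orbital overlap around the ring; 2 ring double bonds (4 π electrons) plus a heteroatom lone pair (2) give 6 π electrons. 6 = 4(1)+2, so ring E is aromatic (oxazole).
Ring F is planar and fully conjugated; 2 ring double bonds (4 π electrons) plus a heteroatom lone pair (2) give 6 π electrons. Since 6 = 4n+2 (n=1), ring F is aromatic (thiazole).
Aromatic: A, C, D, E, F. Total: 5.

5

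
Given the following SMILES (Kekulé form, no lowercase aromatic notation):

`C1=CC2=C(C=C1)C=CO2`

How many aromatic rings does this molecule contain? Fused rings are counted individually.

The SMILES encodes a six-membered carbon ring with three alternating C=C double bonds, fused to a five-membered ring containing one oxygen and two C=C double bonds.
The fused 6/5-membered bicyclic (with one oxygen) is a single π system with 9 sp² atoms and 10 π electrons from ring double bonds plus a heteroatom lone pair. 10 = 4(2)+2, so the system is aromatic and both rings count as aromatic (benzofuran).
2 of the 2 rings are aromatic. Total: 2.

2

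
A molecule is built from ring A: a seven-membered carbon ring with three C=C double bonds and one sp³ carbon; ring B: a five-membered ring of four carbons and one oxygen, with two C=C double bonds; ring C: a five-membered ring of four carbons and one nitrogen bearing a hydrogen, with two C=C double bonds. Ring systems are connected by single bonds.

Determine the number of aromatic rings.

2

Ring A has one sp³ carbon, so it is not fully conjugated — not aromatic (cycloheptatriene).
Ring B has a continuous p-orbital overlap around the ring; 2 ring double bonds (4 π electrons) plus a heteroatom lone pair (2) give 6 π electrons. 6 = 4(1)+2, so ring B is aromatic (furan).
Ring C is fully conjugated (every ring atom contributes a p orbital); 2 ring double bonds (4 π electrons) plus a heteroatom lone pair (2) give 6 π electrons. 6 = 4(1)+2, so ring C is aromatic (pyrrole).
Aromatic: B, C. Total: 2.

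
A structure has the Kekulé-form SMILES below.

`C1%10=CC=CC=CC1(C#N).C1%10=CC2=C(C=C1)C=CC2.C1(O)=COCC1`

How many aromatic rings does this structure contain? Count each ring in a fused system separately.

1

The SMILES encodes a seven-membered carbon ring with three C=C double bonds and one sp³ carbon; a six-membered carbon ring with three alternating C=C double bonds, fused to a five-membered carbon ring containing one C=C double bond and one sp³ carbon; a five-membered ring of four carbons and one oxygen, with one C=C double bond and two sp³ carbons.
The 7-membered ring has one sp³ carbon, so it is not fully conjugated — not aromatic (cycloheptatriene).
The 6-membered ring is planar and fully conjugated; 3 ring double bonds give 6 π electrons. Since 6 = 4n+2 (n=1), it is aromatic (benzene ring).
The 5-membered ring has one sp³ carbon, so it is not fully conjugated — not aromatic (cyclopentene ring).
The 5-membered ring with one oxygen has two sp³ carbons, so it is not fully conjugated — not aromatic (2,3-dihydrofuran).
1 of the 4 rings is aromatic. Total: 1.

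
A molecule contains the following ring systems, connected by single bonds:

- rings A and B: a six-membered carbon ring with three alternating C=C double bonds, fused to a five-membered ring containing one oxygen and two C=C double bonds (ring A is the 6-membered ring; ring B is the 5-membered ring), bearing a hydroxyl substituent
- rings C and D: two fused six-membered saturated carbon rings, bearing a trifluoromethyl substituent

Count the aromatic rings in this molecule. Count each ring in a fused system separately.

Rings A and B form a fused bicyclic system (with one oxygen) with 9 sp² atoms and 10 π electrons from ring double bonds plus a heteroatom lone pair. 10 = 4(2)+2, so the system is aromatic and both rings count as aromatic (benzofuran).
Ring C has only sp³ atoms, so it is not fully conjugated — not aromatic (cyclohexane ring).
Ring D has only sp³ atoms, so it is not fully conjugated — not aromatic (cyclohexane ring).
Aromatic: A, B. Total: 2.

2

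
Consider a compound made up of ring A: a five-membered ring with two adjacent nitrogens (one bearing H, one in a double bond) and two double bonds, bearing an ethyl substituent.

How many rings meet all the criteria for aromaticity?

1

Ring A is planar and fully conjugated; 2 ring double bonds (4 π electrons) plus a heteroatom lone pair (2) give 6 π electrons. Since 6 = 4n+2 (n=1), ring A is aromatic (pyrazole).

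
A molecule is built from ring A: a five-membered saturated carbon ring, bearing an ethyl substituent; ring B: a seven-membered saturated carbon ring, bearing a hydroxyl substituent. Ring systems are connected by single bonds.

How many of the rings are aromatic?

Ring A has only sp³ atoms, so it is not fully conjugated — not aromatic (cyclopentane).
Ring B has only sp³ atoms, so it is not fully conjugated — not aromatic (cycloheptane).
No ring is aromatic. Total: 0.

0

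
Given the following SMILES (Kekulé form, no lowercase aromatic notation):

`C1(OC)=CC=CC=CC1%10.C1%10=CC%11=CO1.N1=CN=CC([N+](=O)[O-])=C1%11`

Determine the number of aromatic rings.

2

The SMILES encodes a seven-membered carbon ring with three C=C double bonds and one sp³ carbon; a five-membered ring of four carbons and one oxygen, with two C=C double bonds; a six-membered ring with nitrogens at positions 1 and 3 and three alternating double bonds.
The 7-membered ring has one sp³ carbon, so it is not fully conjugated — not aromatic (cycloheptatriene).
The 5-membered ring with one oxygen is planar and fully conjugated; 2 ring double bonds (4 π electrons) plus a heteroatom lone pair (2) give 6 π electrons. Since 6 = 4n+2 (n=1), it is aromatic (furan).
The 6-membered ring with two nitrogens (1,3) is fully conjugated (every ring atom contributes a p orbital); 3 ring double bonds give 6 π electrons. Since 6 = 4n+2 (n=1), it is aromatic (pyrimidine).
2 of the 3 rings are aromatic. Total: 2.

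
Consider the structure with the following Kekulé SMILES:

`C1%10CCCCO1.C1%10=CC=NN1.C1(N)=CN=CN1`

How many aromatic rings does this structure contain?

2

The SMILES encodes a six-membered saturated ring of five carbons and one oxygen; a five-membered ring with two adjacent nitrogens (one bearing H, one in a double bond) and two double bonds; a five-membered ring with nitrogens at positions 1 and 3 (one bearing H, one in a C=N bond) and two double bonds.
The 6-membered ring with one oxygen has only sp³ atoms, so it is not fully conjugated — not aromatic (tetrahydropyran).
The 5-membered ring with two adjacent nitrogens (one N–H, one =N–) is planar and fully conjugated; 2 ring double bonds (4 π electrons) plus a heteroatom lone pair (2) give 6 π electrons. Since 6 = 4n+2 (n=1), it is aromatic (pyrazole).
The 5-membered ring with two nitrogens (one N–H, one =N–) has a continuous p-orbital overlap around the ring; 2 ring double bonds (4 π electrons) plus a heteroatom lone pair (2) give 6 π electrons. Since 6 = 4n+2 (n=1), it is aromatic (imidazole).
2 of the 3 rings are aromatic. Total: 2.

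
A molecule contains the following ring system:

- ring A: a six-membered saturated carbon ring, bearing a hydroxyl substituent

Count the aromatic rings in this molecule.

Ring A has only sp³ atoms, so it is not fully conjugated — not aromatic (cyclohexane).

0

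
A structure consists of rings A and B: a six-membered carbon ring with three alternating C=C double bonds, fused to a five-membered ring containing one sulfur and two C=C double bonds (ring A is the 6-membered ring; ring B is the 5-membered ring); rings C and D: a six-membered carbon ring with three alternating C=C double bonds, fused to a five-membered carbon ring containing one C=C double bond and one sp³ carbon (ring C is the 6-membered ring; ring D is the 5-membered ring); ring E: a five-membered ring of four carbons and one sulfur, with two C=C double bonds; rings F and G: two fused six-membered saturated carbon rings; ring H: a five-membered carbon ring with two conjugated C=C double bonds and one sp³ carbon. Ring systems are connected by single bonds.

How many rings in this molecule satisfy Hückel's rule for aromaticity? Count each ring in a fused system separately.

Rings A and B form a fused bicyclic system (with one sulfur) with 9 sp² atoms and 10 π electrons from ring double bonds plus a heteroatom lone pair. 10 = 4(2)+2, so the system is aromatic and both rings count as aromatic (benzothiophene).
Ring C is fully conjugated (every ring atom contributes a p orbital); 3 ring double bonds give 6 π electrons. Since 6 = 4n+2 (n=1), ring C is aromatic (benzene ring).
Ring D has one sp³ carbon, so it is not fully conjugated — not aromatic (cyclopentene ring).
Ring E is planar and fully conjugated; 2 ring double bonds (4 π electrons) plus a heteroatom lone pair (2) give 6 π electrons. 6 = 4(1)+2, so ring E is aromatic (thiophene).
Ring F has only sp³ atoms, so it is not fully conjugated — not aromatic (cyclohexane ring).
Ring G has only sp³ atoms, so it is not fully conjugated — not aromatic (cyclohexane ring).
Ring H has one sp³ carbon, so it is not fully conjugated — not aromatic (cyclopentadiene).
Aromatic: A, B, C, E. Total: 4.

4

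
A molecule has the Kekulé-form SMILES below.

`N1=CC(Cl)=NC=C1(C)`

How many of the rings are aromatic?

The SMILES encodes a six-membered ring with nitrogens at positions 1 and 4 and three alternating double bonds.
The 6-membered ring with two nitrogens (1,4) is fully conjugated (every ring atom contributes a p orbital); 3 ring double bonds give 6 π electrons. 6 = 4(1)+2, so it is aromatic (pyrazine).

1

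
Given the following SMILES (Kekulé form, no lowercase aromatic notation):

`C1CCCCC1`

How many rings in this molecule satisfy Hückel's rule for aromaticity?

The SMILES encodes a six-membered saturated carbon ring.
The 6-membered ring has only sp³ atoms, so it is not fully conjugated — not aromatic (cyclohexane).

0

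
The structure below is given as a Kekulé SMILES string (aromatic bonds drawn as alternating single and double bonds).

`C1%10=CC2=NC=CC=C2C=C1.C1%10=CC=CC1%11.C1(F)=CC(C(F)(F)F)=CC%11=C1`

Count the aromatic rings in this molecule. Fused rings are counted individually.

3

The SMILES encodes two fused six-membered rings, each with three alternating double bonds; one ring is all carbon and the other has one ring nitrogen; a five-membered carbon ring with two conjugated C=C double bonds and one sp³ carbon; a six-membered carbon ring with three alternating C=C double bonds.
The fused 6/6-membered bicyclic (with one nitrogen) is a single π system with 10 sp² atoms and 10 π electrons from ring double bonds. 10 = 4(2)+2, so the system is aromatic and both rings count as aromatic (quinoline).
The 5-membered ring has one sp³ carbon, so it is not fully conjugated — not aromatic (cyclopentadiene).
The 6-membered ring has a continuous p-orbital overlap around the ring; 3 ring double bonds give 6 π electrons. Since 6 = 4n+2 (n=1), it is aromatic (benzene).
3 of the 4 rings are aromatic. Total: 3.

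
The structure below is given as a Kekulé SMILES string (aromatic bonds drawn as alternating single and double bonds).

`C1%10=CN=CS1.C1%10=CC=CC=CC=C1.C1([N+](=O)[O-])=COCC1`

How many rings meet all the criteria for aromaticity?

The SMILES encodes a five-membered ring with a sulfur at position 1 and a nitrogen at position 3 (in a C=N bond), with two double bonds; an eight-membered carbon ring with four alternating C=C double bonds; a five-membered ring of four carbons and one oxygen, with one C=C double bond and two sp³ carbons.
The 5-membered ring with one sulfur and one =N– is planar and fully conjugated; 2 ring double bonds (4 π electrons) plus a heteroatom lone pair (2) give 6 π electrons. 6 = 4(1)+2, so it is aromatic (thiazole).
The 8-membered ring has only sp² ring atoms; a planar conformation would have a fully conjugated π system of 8 electrons. But 8 = 4(2), which is 4n not 4n+2, so it is not aromatic (cyclooctatetraene) — cyclooctatetraene distorts into a non-planar tub to avoid antiaromaticity.
The 5-membered ring with one oxygen has two sp³ carbons, so it is not fully conjugated — not aromatic (2,3-dihydrofuran).
1 of the 3 rings is aromatic. Total: 1.

1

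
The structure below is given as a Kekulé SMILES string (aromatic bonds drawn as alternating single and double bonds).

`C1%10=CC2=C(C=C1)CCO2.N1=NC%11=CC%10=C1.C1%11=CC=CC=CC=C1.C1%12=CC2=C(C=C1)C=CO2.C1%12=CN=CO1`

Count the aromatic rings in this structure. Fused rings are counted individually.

The SMILES encodes a six-membered carbon ring with three alternating C=C double bonds, fused to a five-membered ring containing one oxygen and two sp³ carbons; a six-membered ring with two adjacent nitrogens and three alternating double bonds; an eight-membered carbon ring with four alternating C=C double bonds; a six-membered carbon ring with three alternating C=C double bonds, fused to a five-membered ring containing one oxygen and two C=C double bonds; a five-membered ring with an oxygen at position 1 and a nitrogen at position 3 (in a C=N bond), with two double bonds.
The 6-membered ring has a continuous p-orbital overlap around the ring; 3 ring double bonds give 6 π electrons. 6 = 4(1)+2, so it is aromatic (benzene ring).
The 5-membered ring with one oxygen has two sp³ carbons, so it is not fully conjugated — not aromatic (oxolane ring).
The 6-membered ring with two nitrogens (1,2) has a continuous p-orbital overlap around the ring; 3 ring double bonds give 6 π electrons. Since 6 = 4n+2 (n=1), it is aromatic (pyridazine).
The 8-membered ring has only sp² ring atoms; a planar conformation would have a fully conjugated π system of 8 electrons. But 8 = 4(2), which is 4n not 4n+2, so it is not aromatic (cyclooctatetraene) — cyclooctatetraene distorts into a non-planar tub to avoid antiaromaticity.
The fused 6/5-membered bicyclic (with one oxygen) is a single π system with 9 sp² atoms and 10 π electrons from ring double bonds plus a heteroatom lone pair. 10 = 4(2)+2, so the system is aromatic and both rings count as aromatic (benzofuran).
The 5-membered ring with one oxygen and one =N– is fully conjugated (every ring atom contributes a p orbital); 2 ring double bonds (4 π electrons) plus a heteroatom lone pair (2) give 6 π electrons. 6 = 4(1)+2, so it is aromatic (oxazole).
5 of the 7 rings are aromatic. Total: 5.

5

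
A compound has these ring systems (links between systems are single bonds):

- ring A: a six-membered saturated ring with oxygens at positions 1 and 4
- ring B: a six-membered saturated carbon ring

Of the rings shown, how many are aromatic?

Ring A has only sp³ atoms, so it is not fully conjugated — not aromatic (1,4-dioxane).
Ring B has only sp³ atoms, so it is not fully conjugated — not aromatic (cyclohexane).
No ring is aromatic. Total: 0.

0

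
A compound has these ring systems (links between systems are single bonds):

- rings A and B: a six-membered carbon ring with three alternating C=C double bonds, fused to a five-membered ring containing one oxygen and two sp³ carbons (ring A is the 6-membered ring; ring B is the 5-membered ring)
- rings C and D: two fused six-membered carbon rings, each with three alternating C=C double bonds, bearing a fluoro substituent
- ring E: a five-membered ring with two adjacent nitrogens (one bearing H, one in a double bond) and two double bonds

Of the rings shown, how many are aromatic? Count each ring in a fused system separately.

Ring A is fully conjugated (every ring atom contributes a p orbital); 3 ring double bonds give 6 π electrons. 6 = 4(1)+2, so ring A is aromatic (benzene ring).
Ring B has two sp³ carbons, so it is not fully conjugated — not aromatic (oxolane ring).
Rings C and D form a fused bicyclic system with 10 sp² atoms and 10 π electrons from ring double bonds. 10 = 4(2)+2, so the system is aromatic and both rings count as aromatic (naphthalene).
Ring E has a continuous p-orbital overlap around the ring; 2 ring double bonds (4 π electrons) plus a heteroatom lone pair (2) give 6 π electrons. Since 6 = 4n+2 (n=1), ring E is aromatic (pyrazole).
Aromatic: A, C, D, E. Total: 4.

4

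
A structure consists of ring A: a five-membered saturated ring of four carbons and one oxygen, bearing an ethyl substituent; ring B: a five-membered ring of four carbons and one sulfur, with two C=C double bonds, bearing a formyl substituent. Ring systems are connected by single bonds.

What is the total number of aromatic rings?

1

Ring A has only sp³ atoms, so it is not fully conjugated — not aromatic (tetrahydrofuran).
Ring B is planar and fully conjugated; 2 ring double bonds (4 π electrons) plus a heteroatom lone pair (2) give 6 π electrons. Since 6 = 4n+2 (n=1), ring B is aromatic (thiophene).
Aromatic: B. Total: 1.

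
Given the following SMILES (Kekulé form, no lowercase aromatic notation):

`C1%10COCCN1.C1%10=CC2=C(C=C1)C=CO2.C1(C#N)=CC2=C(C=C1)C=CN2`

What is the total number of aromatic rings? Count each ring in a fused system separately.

The SMILES encodes a six-membered saturated ring with an oxygen and an N–H nitrogen at positions 1 and 4; a six-membered carbon ring with three alternating C=C double bonds, fused to a five-membered ring containing one oxygen and two C=C double bonds; a six-membered carbon ring with three alternating C=C double bonds, fused to a five-membered ring containing one N–H nitrogen and two C=C double bonds.
The 6-membered ring with one oxygen and one N–H (1,4) has only sp³ atoms, so it is not fully conjugated — not aromatic (morpholine).
The fused 6/5-membered bicyclic (with one oxygen) is a single π system with 9 sp² atoms and 10 π electrons from ring double bonds plus a heteroatom lone pair. 10 = 4(2)+2, so the system is aromatic and both rings count as aromatic (benzofuran).
The fused 6/5-membered bicyclic (with one N–H) is a single π system with 9 sp² atoms and 10 π electrons from ring double bonds plus a heteroatom lone pair. 10 = 4(2)+2, so the system is aromatic and both rings count as aromatic (indole).
4 of the 5 rings are aromatic. Total: 4.

4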